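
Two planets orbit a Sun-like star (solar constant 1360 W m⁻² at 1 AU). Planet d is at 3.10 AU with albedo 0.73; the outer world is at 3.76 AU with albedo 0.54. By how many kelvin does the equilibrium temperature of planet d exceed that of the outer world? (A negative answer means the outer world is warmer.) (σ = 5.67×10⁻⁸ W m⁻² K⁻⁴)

T_eq = [S₀(1−A)/(4σd²)]^(1/4), so T ∝ (1−A)^(1/4) / √d.
T₁ = [1360×0.27/(4×5.67×10⁻⁸×3.10²)]^(1/4) = 113.93 K.
T₂ = [1360×0.46/(4×5.67×10⁻⁸×3.76²)]^(1/4) = 118.19 K.

ΔT ≈ -4.3 K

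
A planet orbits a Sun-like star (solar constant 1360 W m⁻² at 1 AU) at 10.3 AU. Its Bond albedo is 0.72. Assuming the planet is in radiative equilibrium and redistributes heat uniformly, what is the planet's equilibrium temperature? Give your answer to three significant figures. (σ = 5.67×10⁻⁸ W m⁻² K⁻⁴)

Flux at 10.3 AU: S = 1360/10.3² = 12.8 W m⁻².
Energy balance: absorbed = emitted ⇒ πR²·S(1−A) = 4πR²·σT_eq⁴, so T_eq⁴ = S(1−A)/(4σ).
T_eq = [12.8 × 0.28 / (4 × 5.67×10⁻⁸)]^(1/4) = (1.58×10⁷)^(1/4) = 63.1 K.

T_eq ≈ 63.1 K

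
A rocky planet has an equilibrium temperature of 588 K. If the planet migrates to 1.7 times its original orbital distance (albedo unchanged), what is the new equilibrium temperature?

T_eq ≈ 451 K

T_eq ∝ L^(1/4) · d^(−1/2).
T′ = 588 / 1.7^(1/2) = 451 K.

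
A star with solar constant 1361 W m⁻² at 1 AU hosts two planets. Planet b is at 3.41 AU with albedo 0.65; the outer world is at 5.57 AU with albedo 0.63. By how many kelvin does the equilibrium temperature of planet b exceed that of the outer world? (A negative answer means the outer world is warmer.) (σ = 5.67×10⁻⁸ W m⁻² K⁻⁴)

ΔT ≈ 24.0 K

T_eq = [S₀(1−A)/(4σd²)]^(1/4), so T ∝ (1−A)^(1/4) / √d.
T₁ = [1361×0.35/(4×5.67×10⁻⁸×3.41²)]^(1/4) = 115.93 K.
T₂ = [1361×0.37/(4×5.67×10⁻⁸×5.57²)]^(1/4) = 91.98 K.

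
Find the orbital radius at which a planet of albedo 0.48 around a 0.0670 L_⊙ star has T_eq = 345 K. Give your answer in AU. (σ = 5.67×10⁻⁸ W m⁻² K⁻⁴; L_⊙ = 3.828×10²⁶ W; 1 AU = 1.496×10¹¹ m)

d ≈ 0.121 AU

L = 0.0670 × 3.828×10²⁶ = 2.56×10²⁵ W.
From T_eq⁴ = L(1−A)/(16πσd²): d = √[L(1−A)/(16πσT_eq⁴)].
d = √[2.56×10²⁵ × 0.52 / (16π × 5.67×10⁻⁸ × (345)⁴)] = 1.82×10¹⁰ m = 0.121 AU.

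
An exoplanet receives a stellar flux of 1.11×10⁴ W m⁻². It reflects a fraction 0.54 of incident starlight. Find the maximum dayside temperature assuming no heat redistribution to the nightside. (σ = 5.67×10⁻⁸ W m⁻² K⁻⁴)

With no redistribution each surface element balances locally: S(1−A) = σT⁴.
T = [1.11×10⁴ × 0.46 / 5.67×10⁻⁸]^(1/4) = (9.01×10¹⁰)^(1/4) = 548 K.

T_ss ≈ 548 K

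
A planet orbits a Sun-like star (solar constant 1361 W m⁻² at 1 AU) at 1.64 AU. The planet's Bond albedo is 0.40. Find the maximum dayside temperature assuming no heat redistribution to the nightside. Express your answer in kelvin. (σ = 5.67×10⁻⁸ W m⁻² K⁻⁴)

Flux at 1.64 AU: S = 1361/1.64² = 506 W m⁻².
With no redistribution each surface element balances locally: S(1−A) = σT⁴.
T = [506 × 0.60 / 5.67×10⁻⁸]^(1/4) = (5.35×10⁹)^(1/4) = 271 K.

T_ss ≈ 271 K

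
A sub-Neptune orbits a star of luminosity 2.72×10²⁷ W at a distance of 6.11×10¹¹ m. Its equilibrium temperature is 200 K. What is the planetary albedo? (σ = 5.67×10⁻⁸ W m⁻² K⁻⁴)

A ≈ 0.37

Flux: S = L/(4πd²) = 2.72×10²⁷/(4π×(6.11×10¹¹)²) = 580 W m⁻².
From T_eq⁴ = S(1−A)/(4σ): 1−A = 4σT_eq⁴/S.
1−A = 4 × 5.67×10⁻⁸ × (200)⁴ / 580 = 0.626.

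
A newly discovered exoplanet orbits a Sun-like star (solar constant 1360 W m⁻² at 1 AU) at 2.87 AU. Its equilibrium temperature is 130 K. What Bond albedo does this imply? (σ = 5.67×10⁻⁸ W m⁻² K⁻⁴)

Flux at 2.87 AU: S = 1360/2.87² = 165 W m⁻².
From T_eq⁴ = S(1−A)/(4σ): 1−A = 4σT_eq⁴/S.
1−A = 4 × 5.67×10⁻⁸ × (130)⁴ / 165 = 0.392.

A ≈ 0.61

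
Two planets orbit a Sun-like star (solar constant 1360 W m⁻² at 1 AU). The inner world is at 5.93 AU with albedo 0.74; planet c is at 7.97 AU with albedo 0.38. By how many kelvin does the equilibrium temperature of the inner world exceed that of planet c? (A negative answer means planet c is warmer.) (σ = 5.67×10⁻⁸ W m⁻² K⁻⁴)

ΔT ≈ -5.9 K

T_eq = [S₀(1−A)/(4σd²)]^(1/4), so T ∝ (1−A)^(1/4) / √d.
T₁ = [1360×0.26/(4×5.67×10⁻⁸×5.93²)]^(1/4) = 81.60 K.
T₂ = [1360×0.62/(4×5.67×10⁻⁸×7.97²)]^(1/4) = 87.47 K.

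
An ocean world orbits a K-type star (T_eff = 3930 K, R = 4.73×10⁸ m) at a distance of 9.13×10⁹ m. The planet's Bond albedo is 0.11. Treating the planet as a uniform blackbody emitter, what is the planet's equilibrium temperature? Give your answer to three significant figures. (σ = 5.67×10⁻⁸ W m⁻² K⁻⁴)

L = 4πR_⋆²σT_⋆⁴ = 4π(4.73×10⁸)² × 5.67×10⁻⁸ × (3930)⁴ = 3.80×10²⁵ W.
S = L/(4πd²) = 3.63×10⁴ W m⁻².
Energy balance: absorbed = emitted ⇒ πR²·S(1−A) = 4πR²·σT_eq⁴, so T_eq⁴ = S(1−A)/(4σ).
T_eq = [3.63×10⁴ × 0.89 / (4 × 5.67×10⁻⁸)]^(1/4) = (1.42×10¹¹)^(1/4) = 614 K.

T_eq ≈ 614 K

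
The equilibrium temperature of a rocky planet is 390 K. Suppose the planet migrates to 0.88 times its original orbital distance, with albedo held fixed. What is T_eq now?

T_eq ≈ 416 K

T_eq ∝ L^(1/4) · d^(−1/2).
T′ = 390 / 0.88^(1/2) = 416 K.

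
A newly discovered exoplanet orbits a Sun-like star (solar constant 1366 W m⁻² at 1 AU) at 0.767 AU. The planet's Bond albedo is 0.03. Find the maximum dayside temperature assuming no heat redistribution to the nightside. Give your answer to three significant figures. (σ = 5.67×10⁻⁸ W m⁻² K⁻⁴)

Flux at 0.767 AU: S = 1366/0.767² = 2320 W m⁻².
With no redistribution each surface element balances locally: S(1−A) = σT⁴.
T = [2320 × 0.97 / 5.67×10⁻⁸]^(1/4) = (3.97×10¹⁰)^(1/4) = 446 K.

T_ss ≈ 446 K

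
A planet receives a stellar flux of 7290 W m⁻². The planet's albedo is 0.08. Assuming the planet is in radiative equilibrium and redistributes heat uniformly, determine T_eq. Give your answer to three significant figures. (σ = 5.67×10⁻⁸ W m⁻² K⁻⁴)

Energy balance: absorbed = emitted ⇒ πR²·S(1−A) = 4πR²·σT_eq⁴, so T_eq⁴ = S(1−A)/(4σ).
T_eq = [7290 × 0.92 / (4 × 5.67×10⁻⁸)]^(1/4) = (2.96×10¹⁰)^(1/4) = 415 K.

T_eq ≈ 415 K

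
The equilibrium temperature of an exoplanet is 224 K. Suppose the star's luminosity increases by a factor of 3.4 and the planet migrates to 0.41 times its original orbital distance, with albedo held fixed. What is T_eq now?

T_eq ∝ L^(1/4) · d^(−1/2).
T′ = 224 × 3.4^(1/4) / 0.41^(1/2) = 475 K.

T_eq ≈ 475 K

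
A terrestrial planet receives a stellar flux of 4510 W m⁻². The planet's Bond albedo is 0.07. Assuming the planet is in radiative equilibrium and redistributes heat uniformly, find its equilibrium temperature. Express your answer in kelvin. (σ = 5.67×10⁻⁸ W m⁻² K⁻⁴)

Energy balance: absorbed = emitted ⇒ πR²·S(1−A) = 4πR²·σT_eq⁴, so T_eq⁴ = S(1−A)/(4σ).
T_eq = [4510 × 0.93 / (4 × 5.67×10⁻⁸)]^(1/4) = (1.85×10¹⁰)^(1/4) = 369 K.

T_eq ≈ 369 K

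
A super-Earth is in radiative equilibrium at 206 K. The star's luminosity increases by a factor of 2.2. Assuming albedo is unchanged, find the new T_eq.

T_eq ≈ 251 K

T_eq ∝ L^(1/4) · d^(−1/2).
T′ = 206 × 2.2^(1/4) = 251 K.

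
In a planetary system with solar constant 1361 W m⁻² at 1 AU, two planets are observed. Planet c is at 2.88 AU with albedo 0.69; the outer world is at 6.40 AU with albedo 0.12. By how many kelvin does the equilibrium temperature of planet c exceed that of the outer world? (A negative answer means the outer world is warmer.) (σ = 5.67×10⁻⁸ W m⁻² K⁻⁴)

ΔT ≈ 15.8 K

T_eq = [S₀(1−A)/(4σd²)]^(1/4), so T ∝ (1−A)^(1/4) / √d.
T₁ = [1361×0.31/(4×5.67×10⁻⁸×2.88²)]^(1/4) = 122.38 K.
T₂ = [1361×0.88/(4×5.67×10⁻⁸×6.40²)]^(1/4) = 106.56 K.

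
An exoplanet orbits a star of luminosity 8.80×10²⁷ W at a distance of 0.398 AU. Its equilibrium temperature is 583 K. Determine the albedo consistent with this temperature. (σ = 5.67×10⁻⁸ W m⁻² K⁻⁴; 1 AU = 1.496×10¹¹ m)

d = 0.398 AU = 5.95×10¹⁰ m.
Flux: S = L/(4πd²) = 8.80×10²⁷/(4π×(5.95×10¹⁰)²) = 1.98×10⁵ W m⁻².
From T_eq⁴ = S(1−A)/(4σ): 1−A = 4σT_eq⁴/S.
1−A = 4 × 5.67×10⁻⁸ × (583)⁴ / 1.98×10⁵ = 0.133.

A ≈ 0.87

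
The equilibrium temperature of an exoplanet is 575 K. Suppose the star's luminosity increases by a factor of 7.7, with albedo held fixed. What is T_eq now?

T_eq ≈ 958 K

T_eq ∝ L^(1/4) · d^(−1/2).
T′ = 575 × 7.7^(1/4) = 958 K.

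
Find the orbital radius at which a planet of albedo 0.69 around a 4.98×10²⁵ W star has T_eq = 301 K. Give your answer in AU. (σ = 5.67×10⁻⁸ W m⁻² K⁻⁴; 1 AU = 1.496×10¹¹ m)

From T_eq⁴ = L(1−A)/(16πσd²): d = √[L(1−A)/(16πσT_eq⁴)].
d = √[4.98×10²⁵ × 0.31 / (16π × 5.67×10⁻⁸ × (301)⁴)] = 2.57×10¹⁰ m = 0.172 AU.

d ≈ 0.172 AU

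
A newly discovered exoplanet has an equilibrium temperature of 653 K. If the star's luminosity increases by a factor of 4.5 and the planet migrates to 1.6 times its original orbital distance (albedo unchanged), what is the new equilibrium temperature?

T_eq ≈ 752 K

T_eq ∝ L^(1/4) · d^(−1/2).
T′ = 653 × 4.5^(1/4) / 1.6^(1/2) = 752 K.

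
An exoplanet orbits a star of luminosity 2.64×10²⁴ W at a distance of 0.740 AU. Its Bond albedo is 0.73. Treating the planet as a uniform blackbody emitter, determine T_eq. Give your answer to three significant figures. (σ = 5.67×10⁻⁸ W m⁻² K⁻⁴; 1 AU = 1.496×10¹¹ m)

T_eq ≈ 67.2 K

d = 0.740 AU = 1.11×10¹¹ m.
Flux: S = L/(4πd²) = 2.64×10²⁴/(4π×(1.11×10¹¹)²) = 17.1 W m⁻².
Energy balance: absorbed = emitted ⇒ πR²·S(1−A) = 4πR²·σT_eq⁴, so T_eq⁴ = S(1−A)/(4σ).
T_eq = [17.1 × 0.27 / (4 × 5.67×10⁻⁸)]^(1/4) = (2.04×10⁷)^(1/4) = 67.2 K.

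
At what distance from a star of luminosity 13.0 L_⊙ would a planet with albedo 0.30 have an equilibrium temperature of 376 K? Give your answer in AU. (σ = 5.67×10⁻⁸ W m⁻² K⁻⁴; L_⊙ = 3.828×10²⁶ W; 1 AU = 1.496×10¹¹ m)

L = 13.0 × 3.828×10²⁶ = 4.98×10²⁷ W.
From T_eq⁴ = L(1−A)/(16πσd²): d = √[L(1−A)/(16πσT_eq⁴)].
d = √[4.98×10²⁷ × 0.70 / (16π × 5.67×10⁻⁸ × (376)⁴)] = 2.47×10¹¹ m = 1.65 AU.

d ≈ 1.65 AU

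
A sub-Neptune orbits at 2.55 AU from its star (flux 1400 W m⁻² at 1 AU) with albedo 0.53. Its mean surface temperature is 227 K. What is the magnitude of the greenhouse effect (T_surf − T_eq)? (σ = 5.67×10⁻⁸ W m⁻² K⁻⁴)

S = 1400/2.55² = 215.3 W m⁻².
T_eq = [S(1−A)/(4σ)]^(1/4) = [215.3×0.47/(4×5.67×10⁻⁸)]^(1/4) = 145.3 K.
ΔT = T_surf − T_eq = 227 − 145.3.

ΔT ≈ 81.7 K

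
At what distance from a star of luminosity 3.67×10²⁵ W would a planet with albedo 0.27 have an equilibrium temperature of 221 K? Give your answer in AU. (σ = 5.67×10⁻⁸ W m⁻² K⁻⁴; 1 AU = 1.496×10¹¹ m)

From T_eq⁴ = L(1−A)/(16πσd²): d = √[L(1−A)/(16πσT_eq⁴)].
d = √[3.67×10²⁵ × 0.73 / (16π × 5.67×10⁻⁸ × (221)⁴)] = 6.28×10¹⁰ m = 0.420 AU.

d ≈ 0.420 AU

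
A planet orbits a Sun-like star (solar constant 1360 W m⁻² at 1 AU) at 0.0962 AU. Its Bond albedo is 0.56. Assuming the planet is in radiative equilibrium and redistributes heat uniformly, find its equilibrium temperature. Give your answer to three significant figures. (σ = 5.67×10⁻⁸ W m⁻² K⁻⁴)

Flux at 0.0962 AU: S = 1360/0.0962² = 1.47×10⁵ W m⁻².
Energy balance: absorbed = emitted ⇒ πR²·S(1−A) = 4πR²·σT_eq⁴, so T_eq⁴ = S(1−A)/(4σ).
T_eq = [1.47×10⁵ × 0.44 / (4 × 5.67×10⁻⁸)]^(1/4) = (2.85×10¹¹)^(1/4) = 731 K.

T_eq ≈ 731 K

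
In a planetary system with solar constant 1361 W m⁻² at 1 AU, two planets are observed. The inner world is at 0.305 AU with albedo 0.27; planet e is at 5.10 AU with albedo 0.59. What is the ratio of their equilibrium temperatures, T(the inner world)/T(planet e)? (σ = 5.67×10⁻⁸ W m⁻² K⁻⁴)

T₁/T₂ ≈ 4.724

T_eq = [S₀(1−A)/(4σd²)]^(1/4), so T ∝ (1−A)^(1/4) / √d.
T₁ = [1361×0.73/(4×5.67×10⁻⁸×0.305²)]^(1/4) = 465.84 K.
T₂ = [1361×0.41/(4×5.67×10⁻⁸×5.10²)]^(1/4) = 98.62 K.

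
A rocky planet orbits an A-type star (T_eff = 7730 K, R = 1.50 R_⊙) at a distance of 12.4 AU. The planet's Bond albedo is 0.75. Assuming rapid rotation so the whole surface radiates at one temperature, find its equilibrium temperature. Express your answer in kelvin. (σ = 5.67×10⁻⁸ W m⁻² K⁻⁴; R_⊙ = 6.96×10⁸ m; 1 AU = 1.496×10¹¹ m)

T_eq ≈ 91.7 K

R_⋆ = 1.50 × 6.96×10⁸ = 1.04×10⁹ m.
d = 12.4 AU = 1.86×10¹² m.
L = 4πR_⋆²σT_⋆⁴ = 4π(1.04×10⁹)² × 5.67×10⁻⁸ × (7730)⁴ = 2.77×10²⁷ W.
S = L/(4πd²) = 64.1 W m⁻².
Energy balance: absorbed = emitted ⇒ πR²·S(1−A) = 4πR²·σT_eq⁴, so T_eq⁴ = S(1−A)/(4σ).
T_eq = [64.1 × 0.25 / (4 × 5.67×10⁻⁸)]^(1/4) = (7.07×10⁷)^(1/4) = 91.7 K.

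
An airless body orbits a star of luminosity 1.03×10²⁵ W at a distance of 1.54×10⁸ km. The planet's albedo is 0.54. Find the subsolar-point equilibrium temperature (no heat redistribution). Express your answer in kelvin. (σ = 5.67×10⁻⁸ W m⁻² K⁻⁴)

d = 1.54×10⁸ km = 1.54×10¹¹ m.
Flux: S = L/(4πd²) = 1.03×10²⁵/(4π×(1.54×10¹¹)²) = 34.6 W m⁻².
At the subsolar point the surface absorbs S(1−A) and emits σT⁴ per unit area — no factor of 4, since only the local patch is in balance.
T = [34.6 × 0.46 / 5.67×10⁻⁸]^(1/4) = (2.80×10⁸)^(1/4) = 129 K.

T_ss ≈ 129 K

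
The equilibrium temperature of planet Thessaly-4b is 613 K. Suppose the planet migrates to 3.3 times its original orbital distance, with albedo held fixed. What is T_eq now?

T_eq ≈ 337 K

T_eq ∝ L^(1/4) · d^(−1/2).
T′ = 613 / 3.3^(1/2) = 337 K.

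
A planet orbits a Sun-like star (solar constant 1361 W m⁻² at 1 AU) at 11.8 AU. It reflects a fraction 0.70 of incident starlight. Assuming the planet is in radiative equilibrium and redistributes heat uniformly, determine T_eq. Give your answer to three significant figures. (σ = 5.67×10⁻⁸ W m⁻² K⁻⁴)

Flux at 11.8 AU: S = 1361/11.8² = 9.77 W m⁻².
Energy balance: absorbed = emitted ⇒ πR²·S(1−A) = 4πR²·σT_eq⁴, so T_eq⁴ = S(1−A)/(4σ).
T_eq = [9.77 × 0.30 / (4 × 5.67×10⁻⁸)]^(1/4) = (1.29×10⁷)^(1/4) = 60.0 K.

T_eq ≈ 60.0 K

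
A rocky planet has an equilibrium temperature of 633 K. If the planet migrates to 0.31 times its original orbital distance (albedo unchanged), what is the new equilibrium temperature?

T_eq ∝ L^(1/4) · d^(−1/2).
T′ = 633 / 0.31^(1/2) = 1140 K.

T_eq ≈ 1140 K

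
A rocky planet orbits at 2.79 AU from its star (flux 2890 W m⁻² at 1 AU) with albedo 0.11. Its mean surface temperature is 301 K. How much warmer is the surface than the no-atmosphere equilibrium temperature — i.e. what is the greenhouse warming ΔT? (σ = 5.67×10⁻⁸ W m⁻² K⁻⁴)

S = 2890/2.79² = 371.3 W m⁻².
T_eq = [S(1−A)/(4σ)]^(1/4) = [371.3×0.89/(4×5.67×10⁻⁸)]^(1/4) = 195.4 K.
ΔT = T_surf − T_eq = 301 − 195.4.

ΔT ≈ 105.6 K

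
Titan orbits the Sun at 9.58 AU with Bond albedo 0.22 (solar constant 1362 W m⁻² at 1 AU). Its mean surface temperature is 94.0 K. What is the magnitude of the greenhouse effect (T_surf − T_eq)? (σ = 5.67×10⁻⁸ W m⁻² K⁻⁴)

ΔT ≈ 9.5 K

S = 1362/9.58² = 14.84 W m⁻².
T_eq = [S(1−A)/(4σ)]^(1/4) = [14.84×0.78/(4×5.67×10⁻⁸)]^(1/4) = 84.5 K.
ΔT = T_surf − T_eq = 94 − 84.5.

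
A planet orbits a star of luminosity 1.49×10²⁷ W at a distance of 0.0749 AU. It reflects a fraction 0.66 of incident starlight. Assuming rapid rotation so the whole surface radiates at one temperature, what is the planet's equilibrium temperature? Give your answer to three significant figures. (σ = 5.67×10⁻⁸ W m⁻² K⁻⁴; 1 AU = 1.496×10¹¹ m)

T_eq ≈ 1090 K

d = 0.0749 AU = 1.12×10¹⁰ m.
Flux: S = L/(4πd²) = 1.49×10²⁷/(4π×(1.12×10¹⁰)²) = 9.44×10⁵ W m⁻².
Energy balance: absorbed = emitted ⇒ πR²·S(1−A) = 4πR²·σT_eq⁴, so T_eq⁴ = S(1−A)/(4σ).
T_eq = [9.44×10⁵ × 0.34 / (4 × 5.67×10⁻⁸)]^(1/4) = (1.42×10¹²)^(1/4) = 1090 K.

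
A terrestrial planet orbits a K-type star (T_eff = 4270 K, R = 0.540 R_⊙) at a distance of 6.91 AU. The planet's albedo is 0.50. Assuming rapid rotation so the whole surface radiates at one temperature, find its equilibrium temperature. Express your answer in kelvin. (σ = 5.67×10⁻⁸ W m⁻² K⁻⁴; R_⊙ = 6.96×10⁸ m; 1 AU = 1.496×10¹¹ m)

T_eq ≈ 48.4 K

R_⋆ = 0.540 × 6.96×10⁸ = 3.76×10⁸ m.
d = 6.91 AU = 1.03×10¹² m.
L = 4πR_⋆²σT_⋆⁴ = 4π(3.76×10⁸)² × 5.67×10⁻⁸ × (4270)⁴ = 3.35×10²⁵ W.
S = L/(4πd²) = 2.49 W m⁻².
Energy balance: absorbed = emitted ⇒ πR²·S(1−A) = 4πR²·σT_eq⁴, so T_eq⁴ = S(1−A)/(4σ).
T_eq = [2.49 × 0.50 / (4 × 5.67×10⁻⁸)]^(1/4) = (5.49×10⁶)^(1/4) = 48.4 K.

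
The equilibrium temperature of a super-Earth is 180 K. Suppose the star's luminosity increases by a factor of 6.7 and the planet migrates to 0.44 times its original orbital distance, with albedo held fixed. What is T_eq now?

T_eq ≈ 437 K

T_eq ∝ L^(1/4) · d^(−1/2).
T′ = 180 × 6.7^(1/4) / 0.44^(1/2) = 437 K.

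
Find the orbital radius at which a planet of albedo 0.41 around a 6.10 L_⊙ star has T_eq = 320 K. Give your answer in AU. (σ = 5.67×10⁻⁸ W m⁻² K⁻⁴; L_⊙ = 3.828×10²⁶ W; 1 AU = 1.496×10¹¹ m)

d ≈ 1.44 AU

L = 6.10 × 3.828×10²⁶ = 2.34×10²⁷ W.
From T_eq⁴ = L(1−A)/(16πσd²): d = √[L(1−A)/(16πσT_eq⁴)].
d = √[2.34×10²⁷ × 0.59 / (16π × 5.67×10⁻⁸ × (320)⁴)] = 2.15×10¹¹ m = 1.44 AU.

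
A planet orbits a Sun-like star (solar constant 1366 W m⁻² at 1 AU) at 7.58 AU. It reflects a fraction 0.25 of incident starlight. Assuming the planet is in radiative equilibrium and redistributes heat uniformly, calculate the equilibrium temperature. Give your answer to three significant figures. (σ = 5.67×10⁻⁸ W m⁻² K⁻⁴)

T_eq ≈ 94.2 K

Flux at 7.58 AU: S = 1366/7.58² = 23.8 W m⁻².
Energy balance: absorbed = emitted ⇒ πR²·S(1−A) = 4πR²·σT_eq⁴, so T_eq⁴ = S(1−A)/(4σ).
T_eq = [23.8 × 0.75 / (4 × 5.67×10⁻⁸)]^(1/4) = (7.86×10⁷)^(1/4) = 94.2 K.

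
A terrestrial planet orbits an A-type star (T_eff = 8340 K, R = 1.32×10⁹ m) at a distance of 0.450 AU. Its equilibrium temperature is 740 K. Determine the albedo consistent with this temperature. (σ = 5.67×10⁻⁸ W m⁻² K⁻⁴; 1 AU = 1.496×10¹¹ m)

A ≈ 0.36

d = 0.450 AU = 6.73×10¹⁰ m.
L = 4πR_⋆²σT_⋆⁴ = 4π(1.32×10⁹)² × 5.67×10⁻⁸ × (8340)⁴ = 6.01×10²⁷ W.
S = L/(4πd²) = 1.05×10⁵ W m⁻².
From T_eq⁴ = S(1−A)/(4σ): 1−A = 4σT_eq⁴/S.
1−A = 4 × 5.67×10⁻⁸ × (740)⁴ / 1.05×10⁵ = 0.645.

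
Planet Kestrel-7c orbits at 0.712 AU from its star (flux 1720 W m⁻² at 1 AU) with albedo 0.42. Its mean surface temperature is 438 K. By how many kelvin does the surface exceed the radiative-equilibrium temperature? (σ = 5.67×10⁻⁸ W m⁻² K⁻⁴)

S = 1720/0.712² = 3393 W m⁻².
T_eq = [S(1−A)/(4σ)]^(1/4) = [3393×0.58/(4×5.67×10⁻⁸)]^(1/4) = 305.2 K.
ΔT = T_surf − T_eq = 438 − 305.2.

ΔT ≈ 132.8 K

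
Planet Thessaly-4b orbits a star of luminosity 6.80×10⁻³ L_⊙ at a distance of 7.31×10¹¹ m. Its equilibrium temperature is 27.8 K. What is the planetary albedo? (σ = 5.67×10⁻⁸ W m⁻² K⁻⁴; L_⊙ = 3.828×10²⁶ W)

L = 6.80×10⁻³ × 3.828×10²⁶ = 2.60×10²⁴ W.
Flux: S = L/(4πd²) = 2.60×10²⁴/(4π×(7.31×10¹¹)²) = 0.388 W m⁻².
From T_eq⁴ = S(1−A)/(4σ): 1−A = 4σT_eq⁴/S.
1−A = 4 × 5.67×10⁻⁸ × (27.8)⁴ / 0.388 = 0.349.

A ≈ 0.65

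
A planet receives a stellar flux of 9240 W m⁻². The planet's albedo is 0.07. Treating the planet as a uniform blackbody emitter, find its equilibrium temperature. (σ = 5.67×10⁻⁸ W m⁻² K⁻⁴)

T_eq ≈ 441 K

Energy balance: absorbed = emitted ⇒ πR²·S(1−A) = 4πR²·σT_eq⁴, so T_eq⁴ = S(1−A)/(4σ).
T_eq = [9240 × 0.93 / (4 × 5.67×10⁻⁸)]^(1/4) = (3.79×10¹⁰)^(1/4) = 441 K.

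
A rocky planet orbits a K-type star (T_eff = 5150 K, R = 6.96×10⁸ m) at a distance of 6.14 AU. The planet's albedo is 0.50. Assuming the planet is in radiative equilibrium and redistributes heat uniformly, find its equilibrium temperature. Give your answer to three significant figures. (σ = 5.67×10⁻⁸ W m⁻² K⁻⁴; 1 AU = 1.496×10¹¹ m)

d = 6.14 AU = 9.19×10¹¹ m.
L = 4πR_⋆²σT_⋆⁴ = 4π(6.96×10⁸)² × 5.67×10⁻⁸ × (5150)⁴ = 2.43×10²⁶ W.
S = L/(4πd²) = 22.9 W m⁻².
Energy balance: absorbed = emitted ⇒ πR²·S(1−A) = 4πR²·σT_eq⁴, so T_eq⁴ = S(1−A)/(4σ).
T_eq = [22.9 × 0.50 / (4 × 5.67×10⁻⁸)]^(1/4) = (5.05×10⁷)^(1/4) = 84.3 K.

T_eq ≈ 84.3 K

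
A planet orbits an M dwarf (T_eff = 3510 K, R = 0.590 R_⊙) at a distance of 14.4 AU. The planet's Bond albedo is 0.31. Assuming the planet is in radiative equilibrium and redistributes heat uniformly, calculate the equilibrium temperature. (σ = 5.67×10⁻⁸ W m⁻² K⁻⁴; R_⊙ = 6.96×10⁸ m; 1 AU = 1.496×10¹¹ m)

R_⋆ = 0.590 × 6.96×10⁸ = 4.11×10⁸ m.
d = 14.4 AU = 2.15×10¹² m.
L = 4πR_⋆²σT_⋆⁴ = 4π(4.11×10⁸)² × 5.67×10⁻⁸ × (3510)⁴ = 1.82×10²⁵ W.
S = L/(4πd²) = 0.313 W m⁻².
Energy balance: absorbed = emitted ⇒ πR²·S(1−A) = 4πR²·σT_eq⁴, so T_eq⁴ = S(1−A)/(4σ).
T_eq = [0.313 × 0.69 / (4 × 5.67×10⁻⁸)]^(1/4) = (9.51×10⁵)^(1/4) = 31.2 K.

T_eq ≈ 31.2 K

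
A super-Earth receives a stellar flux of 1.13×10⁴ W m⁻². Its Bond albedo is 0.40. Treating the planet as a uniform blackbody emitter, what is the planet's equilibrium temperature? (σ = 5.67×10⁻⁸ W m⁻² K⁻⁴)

T_eq ≈ 416 K

Energy balance: absorbed = emitted ⇒ πR²·S(1−A) = 4πR²·σT_eq⁴, so T_eq⁴ = S(1−A)/(4σ).
T_eq = [1.13×10⁴ × 0.60 / (4 × 5.67×10⁻⁸)]^(1/4) = (2.99×10¹⁰)^(1/4) = 416 K.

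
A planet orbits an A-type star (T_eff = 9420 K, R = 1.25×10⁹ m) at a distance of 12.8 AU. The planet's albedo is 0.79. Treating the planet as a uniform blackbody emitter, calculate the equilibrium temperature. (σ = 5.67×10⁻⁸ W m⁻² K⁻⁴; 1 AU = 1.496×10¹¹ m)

T_eq ≈ 115 K

d = 12.8 AU = 1.91×10¹² m.
L = 4πR_⋆²σT_⋆⁴ = 4π(1.25×10⁹)² × 5.67×10⁻⁸ × (9420)⁴ = 8.77×10²⁷ W.
S = L/(4πd²) = 190 W m⁻².
Energy balance: absorbed = emitted ⇒ πR²·S(1−A) = 4πR²·σT_eq⁴, so T_eq⁴ = S(1−A)/(4σ).
T_eq = [190 × 0.21 / (4 × 5.67×10⁻⁸)]^(1/4) = (1.76×10⁸)^(1/4) = 115 K.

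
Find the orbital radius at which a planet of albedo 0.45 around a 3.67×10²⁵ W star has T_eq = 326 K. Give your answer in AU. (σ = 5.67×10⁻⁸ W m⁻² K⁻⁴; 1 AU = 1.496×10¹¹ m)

From T_eq⁴ = L(1−A)/(16πσd²): d = √[L(1−A)/(16πσT_eq⁴)].
d = √[3.67×10²⁵ × 0.55 / (16π × 5.67×10⁻⁸ × (326)⁴)] = 2.50×10¹⁰ m = 0.167 AU.

d ≈ 0.167 AU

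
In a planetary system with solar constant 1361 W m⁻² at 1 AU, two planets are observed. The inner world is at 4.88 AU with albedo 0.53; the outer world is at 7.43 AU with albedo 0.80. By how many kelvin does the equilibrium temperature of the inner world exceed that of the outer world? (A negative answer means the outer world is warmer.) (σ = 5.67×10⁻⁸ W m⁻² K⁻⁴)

ΔT ≈ 36.0 K

T_eq = [S₀(1−A)/(4σd²)]^(1/4), so T ∝ (1−A)^(1/4) / √d.
T₁ = [1361×0.47/(4×5.67×10⁻⁸×4.88²)]^(1/4) = 104.32 K.
T₂ = [1361×0.20/(4×5.67×10⁻⁸×7.43²)]^(1/4) = 68.28 K.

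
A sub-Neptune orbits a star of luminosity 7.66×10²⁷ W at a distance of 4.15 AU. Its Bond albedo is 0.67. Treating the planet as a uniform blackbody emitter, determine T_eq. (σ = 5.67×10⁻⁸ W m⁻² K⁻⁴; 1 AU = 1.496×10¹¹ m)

T_eq ≈ 219 K

d = 4.15 AU = 6.21×10¹¹ m.
Flux: S = L/(4πd²) = 7.66×10²⁷/(4π×(6.21×10¹¹)²) = 1580 W m⁻².
Energy balance: absorbed = emitted ⇒ πR²·S(1−A) = 4πR²·σT_eq⁴, so T_eq⁴ = S(1−A)/(4σ).
T_eq = [1580 × 0.33 / (4 × 5.67×10⁻⁸)]^(1/4) = (2.30×10⁹)^(1/4) = 219 K.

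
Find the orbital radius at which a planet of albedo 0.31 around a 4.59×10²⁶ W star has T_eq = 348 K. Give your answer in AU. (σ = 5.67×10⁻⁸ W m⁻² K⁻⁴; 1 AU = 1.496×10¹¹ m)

d ≈ 0.582 AU

From T_eq⁴ = L(1−A)/(16πσd²): d = √[L(1−A)/(16πσT_eq⁴)].
d = √[4.59×10²⁶ × 0.69 / (16π × 5.67×10⁻⁸ × (348)⁴)] = 8.70×10¹⁰ m = 0.582 AU.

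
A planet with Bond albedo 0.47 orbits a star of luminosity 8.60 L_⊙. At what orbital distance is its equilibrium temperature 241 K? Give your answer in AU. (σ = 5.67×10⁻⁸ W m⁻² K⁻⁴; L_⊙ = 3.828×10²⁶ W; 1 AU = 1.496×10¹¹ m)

L = 8.60 × 3.828×10²⁶ = 3.29×10²⁷ W.
From T_eq⁴ = L(1−A)/(16πσd²): d = √[L(1−A)/(16πσT_eq⁴)].
d = √[3.29×10²⁷ × 0.53 / (16π × 5.67×10⁻⁸ × (241)⁴)] = 4.26×10¹¹ m = 2.85 AU.

d ≈ 2.85 AU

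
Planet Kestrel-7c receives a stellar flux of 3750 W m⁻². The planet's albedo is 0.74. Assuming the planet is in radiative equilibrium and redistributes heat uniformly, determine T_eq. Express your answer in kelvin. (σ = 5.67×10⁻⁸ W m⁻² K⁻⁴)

Energy balance: absorbed = emitted ⇒ πR²·S(1−A) = 4πR²·σT_eq⁴, so T_eq⁴ = S(1−A)/(4σ).
T_eq = [3750 × 0.26 / (4 × 5.67×10⁻⁸)]^(1/4) = (4.30×10⁹)^(1/4) = 256 K.

T_eq ≈ 256 K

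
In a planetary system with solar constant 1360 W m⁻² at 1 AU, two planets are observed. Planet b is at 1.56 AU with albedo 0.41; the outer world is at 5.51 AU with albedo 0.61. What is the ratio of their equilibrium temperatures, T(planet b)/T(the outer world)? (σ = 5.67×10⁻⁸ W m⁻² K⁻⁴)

T_eq = [S₀(1−A)/(4σd²)]^(1/4), so T ∝ (1−A)^(1/4) / √d.
T₁ = [1360×0.59/(4×5.67×10⁻⁸×1.56²)]^(1/4) = 195.27 K.
T₂ = [1360×0.39/(4×5.67×10⁻⁸×5.51²)]^(1/4) = 93.68 K.

T₁/T₂ ≈ 2.084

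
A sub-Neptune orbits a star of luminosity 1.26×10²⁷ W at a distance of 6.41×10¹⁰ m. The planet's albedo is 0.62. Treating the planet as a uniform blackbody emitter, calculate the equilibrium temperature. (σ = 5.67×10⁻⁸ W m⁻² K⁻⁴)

Flux: S = L/(4πd²) = 1.26×10²⁷/(4π×(6.41×10¹⁰)²) = 2.44×10⁴ W m⁻².
Energy balance: absorbed = emitted ⇒ πR²·S(1−A) = 4πR²·σT_eq⁴, so T_eq⁴ = S(1−A)/(4σ).
T_eq = [2.44×10⁴ × 0.38 / (4 × 5.67×10⁻⁸)]^(1/4) = (4.09×10¹⁰)^(1/4) = 450 K.

T_eq ≈ 450 K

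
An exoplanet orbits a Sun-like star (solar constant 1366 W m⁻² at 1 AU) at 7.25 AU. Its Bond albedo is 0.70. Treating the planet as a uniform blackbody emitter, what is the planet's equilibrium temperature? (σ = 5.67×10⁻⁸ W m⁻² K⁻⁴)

Flux at 7.25 AU: S = 1366/7.25² = 26.0 W m⁻².
Energy balance: absorbed = emitted ⇒ πR²·S(1−A) = 4πR²·σT_eq⁴, so T_eq⁴ = S(1−A)/(4σ).
T_eq = [26.0 × 0.30 / (4 × 5.67×10⁻⁸)]^(1/4) = (3.44×10⁷)^(1/4) = 76.6 K.

T_eq ≈ 76.6 K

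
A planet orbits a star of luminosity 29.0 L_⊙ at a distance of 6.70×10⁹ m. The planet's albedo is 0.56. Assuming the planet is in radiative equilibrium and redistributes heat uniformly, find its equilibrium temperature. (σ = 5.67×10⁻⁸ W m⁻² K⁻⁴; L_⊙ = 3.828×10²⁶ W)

L = 29.0 × 3.828×10²⁶ = 1.11×10²⁸ W.
Flux: S = L/(4πd²) = 1.11×10²⁸/(4π×(6.70×10⁹)²) = 1.97×10⁷ W m⁻².
Energy balance: absorbed = emitted ⇒ πR²·S(1−A) = 4πR²·σT_eq⁴, so T_eq⁴ = S(1−A)/(4σ).
T_eq = [1.97×10⁷ × 0.44 / (4 × 5.67×10⁻⁸)]^(1/4) = (3.82×10¹³)^(1/4) = 2490 K.

T_eq ≈ 2490 K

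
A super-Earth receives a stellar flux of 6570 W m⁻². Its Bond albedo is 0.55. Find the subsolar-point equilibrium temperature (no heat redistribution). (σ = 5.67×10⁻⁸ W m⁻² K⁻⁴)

T_ss ≈ 478 K

At the subsolar point the surface absorbs S(1−A) and emits σT⁴ per unit area — no factor of 4, since only the local patch is in balance.
T = [6570 × 0.45 / 5.67×10⁻⁸]^(1/4) = (5.21×10¹⁰)^(1/4) = 478 K.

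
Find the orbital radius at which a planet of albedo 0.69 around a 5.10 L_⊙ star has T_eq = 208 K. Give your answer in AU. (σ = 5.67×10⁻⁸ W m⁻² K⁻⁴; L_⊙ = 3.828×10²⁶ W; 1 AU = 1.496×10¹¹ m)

L = 5.10 × 3.828×10²⁶ = 1.95×10²⁷ W.
From T_eq⁴ = L(1−A)/(16πσd²): d = √[L(1−A)/(16πσT_eq⁴)].
d = √[1.95×10²⁷ × 0.31 / (16π × 5.67×10⁻⁸ × (208)⁴)] = 3.37×10¹¹ m = 2.25 AU.

d ≈ 2.25 AU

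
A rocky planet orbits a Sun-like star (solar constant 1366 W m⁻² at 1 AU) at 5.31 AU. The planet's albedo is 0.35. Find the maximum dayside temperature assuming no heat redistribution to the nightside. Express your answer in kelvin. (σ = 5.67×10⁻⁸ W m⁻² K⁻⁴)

Flux at 5.31 AU: S = 1366/5.31² = 48.4 W m⁻².
With no redistribution each surface element balances locally: S(1−A) = σT⁴.
T = [48.4 × 0.65 / 5.67×10⁻⁸]^(1/4) = (5.55×10⁸)^(1/4) = 154 K.

T_ss ≈ 154 K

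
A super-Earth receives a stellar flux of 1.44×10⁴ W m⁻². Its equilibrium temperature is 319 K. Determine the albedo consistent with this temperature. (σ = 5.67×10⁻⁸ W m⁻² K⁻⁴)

From T_eq⁴ = S(1−A)/(4σ): 1−A = 4σT_eq⁴/S.
1−A = 4 × 5.67×10⁻⁸ × (319)⁴ / 1.44×10⁴ = 0.163.

A ≈ 0.84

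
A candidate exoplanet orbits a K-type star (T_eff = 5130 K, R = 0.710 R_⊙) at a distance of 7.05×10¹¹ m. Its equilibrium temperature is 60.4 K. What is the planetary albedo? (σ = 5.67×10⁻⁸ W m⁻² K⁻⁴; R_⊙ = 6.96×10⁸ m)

R_⋆ = 0.710 × 6.96×10⁸ = 4.94×10⁸ m.
L = 4πR_⋆²σT_⋆⁴ = 4π(4.94×10⁸)² × 5.67×10⁻⁸ × (5130)⁴ = 1.21×10²⁶ W.
S = L/(4πd²) = 19.3 W m⁻².
From T_eq⁴ = S(1−A)/(4σ): 1−A = 4σT_eq⁴/S.
1−A = 4 × 5.67×10⁻⁸ × (60.4)⁴ / 19.3 = 0.156.

A ≈ 0.84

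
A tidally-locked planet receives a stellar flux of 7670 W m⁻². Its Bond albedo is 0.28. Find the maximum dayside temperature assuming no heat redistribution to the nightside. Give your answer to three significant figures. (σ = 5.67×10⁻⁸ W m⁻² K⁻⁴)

T_ss ≈ 559 K

With no redistribution each surface element balances locally: S(1−A) = σT⁴.
T = [7670 × 0.72 / 5.67×10⁻⁸]^(1/4) = (9.74×10¹⁰)^(1/4) = 559 K.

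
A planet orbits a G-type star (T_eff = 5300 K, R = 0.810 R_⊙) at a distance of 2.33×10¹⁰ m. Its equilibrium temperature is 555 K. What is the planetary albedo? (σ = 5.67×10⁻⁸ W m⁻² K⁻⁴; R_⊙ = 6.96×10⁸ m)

R_⋆ = 0.810 × 6.96×10⁸ = 5.64×10⁸ m.
L = 4πR_⋆²σT_⋆⁴ = 4π(5.64×10⁸)² × 5.67×10⁻⁸ × (5300)⁴ = 1.79×10²⁶ W.
S = L/(4πd²) = 2.62×10⁴ W m⁻².
From T_eq⁴ = S(1−A)/(4σ): 1−A = 4σT_eq⁴/S.
1−A = 4 × 5.67×10⁻⁸ × (555)⁴ / 2.62×10⁴ = 0.822.

A ≈ 0.18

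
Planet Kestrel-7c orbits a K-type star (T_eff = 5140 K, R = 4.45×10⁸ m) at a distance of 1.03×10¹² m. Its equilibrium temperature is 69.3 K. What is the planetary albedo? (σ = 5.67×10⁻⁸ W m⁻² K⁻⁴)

A ≈ 0.29

L = 4πR_⋆²σT_⋆⁴ = 4π(4.45×10⁸)² × 5.67×10⁻⁸ × (5140)⁴ = 9.85×10²⁵ W.
S = L/(4πd²) = 7.39 W m⁻².
From T_eq⁴ = S(1−A)/(4σ): 1−A = 4σT_eq⁴/S.
1−A = 4 × 5.67×10⁻⁸ × (69.3)⁴ / 7.39 = 0.708.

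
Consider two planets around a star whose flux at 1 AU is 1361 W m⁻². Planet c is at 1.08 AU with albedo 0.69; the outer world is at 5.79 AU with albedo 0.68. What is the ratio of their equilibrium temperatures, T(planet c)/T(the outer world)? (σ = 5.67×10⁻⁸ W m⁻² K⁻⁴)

T₁/T₂ ≈ 2.297

T_eq = [S₀(1−A)/(4σd²)]^(1/4), so T ∝ (1−A)^(1/4) / √d.
T₁ = [1361×0.31/(4×5.67×10⁻⁸×1.08²)]^(1/4) = 199.84 K.
T₂ = [1361×0.32/(4×5.67×10⁻⁸×5.79²)]^(1/4) = 87.00 K.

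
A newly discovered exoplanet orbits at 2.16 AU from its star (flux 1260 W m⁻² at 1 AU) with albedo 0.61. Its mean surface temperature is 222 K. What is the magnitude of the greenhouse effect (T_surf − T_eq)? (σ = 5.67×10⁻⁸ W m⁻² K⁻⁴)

S = 1260/2.16² = 270.1 W m⁻².
T_eq = [S(1−A)/(4σ)]^(1/4) = [270.1×0.39/(4×5.67×10⁻⁸)]^(1/4) = 146.8 K.
ΔT = T_surf − T_eq = 222 − 146.8.

ΔT ≈ 75.2 K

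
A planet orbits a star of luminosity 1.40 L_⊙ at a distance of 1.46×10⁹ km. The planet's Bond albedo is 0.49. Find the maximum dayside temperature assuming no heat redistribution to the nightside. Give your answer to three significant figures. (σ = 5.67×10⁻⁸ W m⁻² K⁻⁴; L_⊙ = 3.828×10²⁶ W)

T_ss ≈ 116 K

d = 1.46×10⁹ km = 1.46×10¹² m.
L = 1.40 × 3.828×10²⁶ = 5.36×10²⁶ W.
Flux: S = L/(4πd²) = 5.36×10²⁶/(4π×(1.46×10¹²)²) = 20.0 W m⁻².
With no redistribution each surface element balances locally: S(1−A) = σT⁴.
T = [20.0 × 0.51 / 5.67×10⁻⁸]^(1/4) = (1.80×10⁸)^(1/4) = 116 K.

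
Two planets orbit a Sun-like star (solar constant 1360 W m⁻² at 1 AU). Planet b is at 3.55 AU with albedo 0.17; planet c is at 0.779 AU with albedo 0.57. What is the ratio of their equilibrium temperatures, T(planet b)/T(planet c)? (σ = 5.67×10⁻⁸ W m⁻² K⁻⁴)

T₁/T₂ ≈ 0.552

T_eq = [S₀(1−A)/(4σd²)]^(1/4), so T ∝ (1−A)^(1/4) / √d.
T₁ = [1360×0.83/(4×5.67×10⁻⁸×3.55²)]^(1/4) = 140.97 K.
T₂ = [1360×0.43/(4×5.67×10⁻⁸×0.779²)]^(1/4) = 255.31 K.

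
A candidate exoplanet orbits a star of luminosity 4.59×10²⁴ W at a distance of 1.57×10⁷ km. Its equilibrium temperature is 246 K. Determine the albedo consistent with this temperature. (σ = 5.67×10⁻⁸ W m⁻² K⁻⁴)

d = 1.57×10⁷ km = 1.57×10¹⁰ m.
Flux: S = L/(4πd²) = 4.59×10²⁴/(4π×(1.57×10¹⁰)²) = 1480 W m⁻².
From T_eq⁴ = S(1−A)/(4σ): 1−A = 4σT_eq⁴/S.
1−A = 4 × 5.67×10⁻⁸ × (246)⁴ / 1480 = 0.561.

A ≈ 0.44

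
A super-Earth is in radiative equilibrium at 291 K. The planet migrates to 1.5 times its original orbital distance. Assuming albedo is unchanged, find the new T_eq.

T_eq ∝ L^(1/4) · d^(−1/2).
T′ = 291 / 1.5^(1/2) = 238 K.

T_eq ≈ 238 K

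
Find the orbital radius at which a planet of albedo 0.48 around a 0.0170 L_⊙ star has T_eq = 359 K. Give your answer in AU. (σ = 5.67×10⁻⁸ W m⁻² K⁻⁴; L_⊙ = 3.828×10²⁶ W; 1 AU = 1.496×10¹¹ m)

L = 0.0170 × 3.828×10²⁶ = 6.51×10²⁴ W.
From T_eq⁴ = L(1−A)/(16πσd²): d = √[L(1−A)/(16πσT_eq⁴)].
d = √[6.51×10²⁴ × 0.52 / (16π × 5.67×10⁻⁸ × (359)⁴)] = 8.45×10⁹ m = 0.0565 AU.

d ≈ 0.0565 AU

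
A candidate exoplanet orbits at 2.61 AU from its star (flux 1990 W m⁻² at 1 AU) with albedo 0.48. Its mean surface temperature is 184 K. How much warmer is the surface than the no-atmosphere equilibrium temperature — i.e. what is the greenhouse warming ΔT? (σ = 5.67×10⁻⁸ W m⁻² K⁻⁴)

S = 1990/2.61² = 292.1 W m⁻².
T_eq = [S(1−A)/(4σ)]^(1/4) = [292.1×0.52/(4×5.67×10⁻⁸)]^(1/4) = 160.9 K.
ΔT = T_surf − T_eq = 184 − 160.9.

ΔT ≈ 23.1 K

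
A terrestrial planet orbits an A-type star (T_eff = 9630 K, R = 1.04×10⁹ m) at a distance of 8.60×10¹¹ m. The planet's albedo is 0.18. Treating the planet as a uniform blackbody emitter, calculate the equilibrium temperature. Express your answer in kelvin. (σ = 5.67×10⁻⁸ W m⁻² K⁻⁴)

T_eq ≈ 225 K

L = 4πR_⋆²σT_⋆⁴ = 4π(1.04×10⁹)² × 5.67×10⁻⁸ × (9630)⁴ = 6.63×10²⁷ W.
S = L/(4πd²) = 713 W m⁻².
Energy balance: absorbed = emitted ⇒ πR²·S(1−A) = 4πR²·σT_eq⁴, so T_eq⁴ = S(1−A)/(4σ).
T_eq = [713 × 0.82 / (4 × 5.67×10⁻⁸)]^(1/4) = (2.58×10⁹)^(1/4) = 225 K.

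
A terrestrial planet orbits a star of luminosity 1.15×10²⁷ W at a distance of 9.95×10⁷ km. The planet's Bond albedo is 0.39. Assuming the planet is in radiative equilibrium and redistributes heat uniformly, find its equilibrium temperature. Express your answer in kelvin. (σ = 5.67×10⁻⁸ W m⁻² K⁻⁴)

d = 9.95×10⁷ km = 9.95×10¹⁰ m.
Flux: S = L/(4πd²) = 1.15×10²⁷/(4π×(9.95×10¹⁰)²) = 9240 W m⁻².
Energy balance: absorbed = emitted ⇒ πR²·S(1−A) = 4πR²·σT_eq⁴, so T_eq⁴ = S(1−A)/(4σ).
T_eq = [9240 × 0.61 / (4 × 5.67×10⁻⁸)]^(1/4) = (2.49×10¹⁰)^(1/4) = 397 K.

T_eq ≈ 397 K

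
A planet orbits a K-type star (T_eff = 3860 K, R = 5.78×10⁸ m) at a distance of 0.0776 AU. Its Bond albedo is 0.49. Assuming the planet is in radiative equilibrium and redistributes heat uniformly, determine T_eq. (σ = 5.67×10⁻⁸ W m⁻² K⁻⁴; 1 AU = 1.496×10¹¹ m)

T_eq ≈ 515 K

d = 0.0776 AU = 1.16×10¹⁰ m.
L = 4πR_⋆²σT_⋆⁴ = 4π(5.78×10⁸)² × 5.67×10⁻⁸ × (3860)⁴ = 5.28×10²⁵ W.
S = L/(4πd²) = 3.12×10⁴ W m⁻².
Energy balance: absorbed = emitted ⇒ πR²·S(1−A) = 4πR²·σT_eq⁴, so T_eq⁴ = S(1−A)/(4σ).
T_eq = [3.12×10⁴ × 0.51 / (4 × 5.67×10⁻⁸)]^(1/4) = (7.02×10¹⁰)^(1/4) = 515 K.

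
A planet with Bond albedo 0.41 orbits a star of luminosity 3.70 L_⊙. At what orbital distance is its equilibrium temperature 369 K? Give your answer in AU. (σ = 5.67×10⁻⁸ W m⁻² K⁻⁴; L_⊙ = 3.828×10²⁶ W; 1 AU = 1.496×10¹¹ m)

L = 3.70 × 3.828×10²⁶ = 1.42×10²⁷ W.
From T_eq⁴ = L(1−A)/(16πσd²): d = √[L(1−A)/(16πσT_eq⁴)].
d = √[1.42×10²⁷ × 0.59 / (16π × 5.67×10⁻⁸ × (369)⁴)] = 1.26×10¹¹ m = 0.841 AU.

d ≈ 0.841 AU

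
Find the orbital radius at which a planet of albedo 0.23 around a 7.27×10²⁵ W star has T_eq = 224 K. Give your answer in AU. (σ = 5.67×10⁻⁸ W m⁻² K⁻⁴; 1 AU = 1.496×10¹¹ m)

d ≈ 0.590 AU

From T_eq⁴ = L(1−A)/(16πσd²): d = √[L(1−A)/(16πσT_eq⁴)].
d = √[7.27×10²⁵ × 0.77 / (16π × 5.67×10⁻⁸ × (224)⁴)] = 8.83×10¹⁰ m = 0.590 AU.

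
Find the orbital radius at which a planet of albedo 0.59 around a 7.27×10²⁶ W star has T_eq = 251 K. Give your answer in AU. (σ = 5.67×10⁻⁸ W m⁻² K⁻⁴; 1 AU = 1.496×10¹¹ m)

d ≈ 1.09 AU

From T_eq⁴ = L(1−A)/(16πσd²): d = √[L(1−A)/(16πσT_eq⁴)].
d = √[7.27×10²⁶ × 0.41 / (16π × 5.67×10⁻⁸ × (251)⁴)] = 1.62×10¹¹ m = 1.09 AU.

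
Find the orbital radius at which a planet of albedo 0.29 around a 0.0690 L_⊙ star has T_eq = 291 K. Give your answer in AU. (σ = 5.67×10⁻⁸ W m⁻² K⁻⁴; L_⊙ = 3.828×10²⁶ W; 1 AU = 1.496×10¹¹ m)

d ≈ 0.202 AU

L = 0.0690 × 3.828×10²⁶ = 2.64×10²⁵ W.
From T_eq⁴ = L(1−A)/(16πσd²): d = √[L(1−A)/(16πσT_eq⁴)].
d = √[2.64×10²⁵ × 0.71 / (16π × 5.67×10⁻⁸ × (291)⁴)] = 3.03×10¹⁰ m = 0.202 AU.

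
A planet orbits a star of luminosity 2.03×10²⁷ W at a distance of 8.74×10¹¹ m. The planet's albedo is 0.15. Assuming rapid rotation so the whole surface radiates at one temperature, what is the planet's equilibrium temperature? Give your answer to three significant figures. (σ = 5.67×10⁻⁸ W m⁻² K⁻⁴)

Flux: S = L/(4πd²) = 2.03×10²⁷/(4π×(8.74×10¹¹)²) = 211 W m⁻².
Energy balance: absorbed = emitted ⇒ πR²·S(1−A) = 4πR²·σT_eq⁴, so T_eq⁴ = S(1−A)/(4σ).
T_eq = [211 × 0.85 / (4 × 5.67×10⁻⁸)]^(1/4) = (7.93×10⁸)^(1/4) = 168 K.

T_eq ≈ 168 K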